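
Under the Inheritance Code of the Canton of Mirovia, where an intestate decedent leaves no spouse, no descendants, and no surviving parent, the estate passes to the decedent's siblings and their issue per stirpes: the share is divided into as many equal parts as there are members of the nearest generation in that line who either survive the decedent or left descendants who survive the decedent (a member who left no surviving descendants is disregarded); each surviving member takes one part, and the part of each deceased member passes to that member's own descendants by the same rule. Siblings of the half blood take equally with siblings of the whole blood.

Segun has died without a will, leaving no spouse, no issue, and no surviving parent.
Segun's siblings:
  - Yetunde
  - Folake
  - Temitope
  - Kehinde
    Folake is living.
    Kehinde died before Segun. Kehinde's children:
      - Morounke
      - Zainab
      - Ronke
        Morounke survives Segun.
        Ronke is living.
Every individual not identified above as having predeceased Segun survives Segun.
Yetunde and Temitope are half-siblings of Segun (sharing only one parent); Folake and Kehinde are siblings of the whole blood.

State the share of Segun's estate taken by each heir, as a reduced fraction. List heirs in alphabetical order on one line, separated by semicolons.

No spouse, descendants, or parent survives, so the estate passes to Segun's siblings per stirpes.
Half-blood and whole-blood siblings take equally under the stated rule.
The estate is divided into 4 equal shares of 1/4 among Yetunde, Folake, Temitope, Kehinde.
Yetunde is living and takes 1/4.
Folake is living and takes 1/4.
Temitope is living and takes 1/4.
Kehinde predeceased; the 1/4 allotted to Kehinde's branch passes to Kehinde's issue by representation.
The 1/4 is divided into 3 equal shares of 1/12 among Morounke, Zainab, Ronke.
Morounke is living and takes 1/12.
Zainab is living and takes 1/12.
Ronke is living and takes 1/12.

Folake 1/4; Morounke 1/12; Ronke 1/12; Temitope 1/4; Yetunde 1/4; Zainab 1/12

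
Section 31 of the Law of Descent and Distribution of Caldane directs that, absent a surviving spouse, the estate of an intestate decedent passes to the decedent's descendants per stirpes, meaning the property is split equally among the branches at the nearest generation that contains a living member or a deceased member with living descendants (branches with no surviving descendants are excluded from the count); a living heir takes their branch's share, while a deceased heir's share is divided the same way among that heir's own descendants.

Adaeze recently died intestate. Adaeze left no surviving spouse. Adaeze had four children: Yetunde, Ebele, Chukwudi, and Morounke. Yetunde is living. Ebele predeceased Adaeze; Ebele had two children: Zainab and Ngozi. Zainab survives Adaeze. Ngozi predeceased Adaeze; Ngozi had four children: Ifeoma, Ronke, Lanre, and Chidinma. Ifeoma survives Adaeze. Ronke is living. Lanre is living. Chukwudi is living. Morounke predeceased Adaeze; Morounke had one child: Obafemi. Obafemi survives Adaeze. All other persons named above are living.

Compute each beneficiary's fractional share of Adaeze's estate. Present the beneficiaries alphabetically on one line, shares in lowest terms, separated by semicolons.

There is no surviving spouse, so the entire estate passes to Adaeze's descendants per stirpes.
The estate is divided into 4 equal shares of 1/4 among Yetunde, Ebele, Chukwudi, Morounke.
Yetunde is living and takes 1/4.
Ebele predeceased; the 1/4 allotted to Ebele's branch passes to Ebele's issue by representation.
The 1/4 is divided into 2 equal shares of 1/8 among Zainab, Ngozi.
Zainab is living and takes 1/8.
Ngozi predeceased; the 1/8 allotted to Ngozi's branch passes to Ngozi's issue by representation.
The 1/8 is divided into 4 equal shares of 1/32 among Ifeoma, Ronke, Lanre, Chidinma.
Ifeoma is living and takes 1/32.
Ronke is living and takes 1/32.
Lanre is living and takes 1/32.
Chidinma is living and takes 1/32.
Chukwudi is living and takes 1/4.
Morounke predeceased; the 1/4 allotted to Morounke's branch passes to Morounke's issue by representation.
Obafemi is the sole taker at this level and receives the full 1/4.

Chidinma 1/32; Chukwudi 1/4; Ifeoma 1/32; Lanre 1/32; Obafemi 1/4; Ronke 1/32; Yetunde 1/4; Zainab 1/8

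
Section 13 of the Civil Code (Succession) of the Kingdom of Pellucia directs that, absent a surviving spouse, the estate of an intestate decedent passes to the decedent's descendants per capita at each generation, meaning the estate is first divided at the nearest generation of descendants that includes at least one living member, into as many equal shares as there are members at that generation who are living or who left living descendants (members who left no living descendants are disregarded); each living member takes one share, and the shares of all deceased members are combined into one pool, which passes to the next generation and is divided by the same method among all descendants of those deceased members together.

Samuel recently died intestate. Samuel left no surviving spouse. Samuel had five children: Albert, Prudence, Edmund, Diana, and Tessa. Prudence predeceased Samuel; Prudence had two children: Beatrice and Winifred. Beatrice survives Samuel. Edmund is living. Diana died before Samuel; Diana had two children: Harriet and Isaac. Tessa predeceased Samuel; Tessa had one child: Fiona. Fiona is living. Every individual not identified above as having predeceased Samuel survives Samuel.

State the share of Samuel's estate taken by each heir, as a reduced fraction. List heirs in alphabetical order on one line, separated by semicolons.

Albert 1/5; Beatrice 3/25; Edmund 1/5; Fiona 3/25; Harriet 3/25; Isaac 3/25; Winifred 3/25

There is no surviving spouse, so the entire estate passes to Samuel's descendants per capita at each generation.
At generation 1 (Albert, Prudence, Edmund, Diana, Tessa) there are 5 shares of (1)/5 = 1/5 each.
Living: Albert and Edmund — each takes 1/5.
Deceased: Prudence, Diana, and Tessa. Their combined 3/5 is pooled and carried to generation 2.
At generation 2 (Beatrice, Winifred, Harriet, Isaac, Fiona) there are 5 shares of (3/5)/5 = 3/25 each.
Living: Beatrice, Winifred, Harriet, Isaac, and Fiona — each takes 3/25.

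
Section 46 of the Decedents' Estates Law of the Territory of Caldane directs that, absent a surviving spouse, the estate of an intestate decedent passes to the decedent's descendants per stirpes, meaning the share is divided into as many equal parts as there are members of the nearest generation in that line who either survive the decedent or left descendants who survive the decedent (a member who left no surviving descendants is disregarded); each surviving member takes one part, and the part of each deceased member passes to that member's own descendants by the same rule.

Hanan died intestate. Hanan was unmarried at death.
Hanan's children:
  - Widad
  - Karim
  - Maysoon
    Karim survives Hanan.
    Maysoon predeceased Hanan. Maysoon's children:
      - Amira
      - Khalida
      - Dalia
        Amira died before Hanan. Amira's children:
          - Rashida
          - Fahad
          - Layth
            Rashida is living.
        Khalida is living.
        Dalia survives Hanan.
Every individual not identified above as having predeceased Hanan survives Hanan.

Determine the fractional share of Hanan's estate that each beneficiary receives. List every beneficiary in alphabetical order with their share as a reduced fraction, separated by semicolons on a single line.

Dalia 1/9; Fahad 1/27; Karim 1/3; Khalida 1/9; Layth 1/27; Rashida 1/27; Widad 1/3

There is no surviving spouse, so the entire estate passes to Hanan's descendants per stirpes.
The estate is divided into 3 equal shares of 1/3 among Widad, Karim, Maysoon.
Widad is living and takes 1/3.
Karim is living and takes 1/3.
Maysoon predeceased; the 1/3 allotted to Maysoon's branch passes to Maysoon's issue by representation.
The 1/3 is divided into 3 equal shares of 1/9 among Amira, Khalida, Dalia.
Amira predeceased; the 1/9 allotted to Amira's branch passes to Amira's issue by representation.
The 1/9 is divided into 3 equal shares of 1/27 among Rashida, Fahad, Layth.
Rashida is living and takes 1/27.
Fahad is living and takes 1/27.
Layth is living and takes 1/27.
Khalida is living and takes 1/9.
Dalia is living and takes 1/9.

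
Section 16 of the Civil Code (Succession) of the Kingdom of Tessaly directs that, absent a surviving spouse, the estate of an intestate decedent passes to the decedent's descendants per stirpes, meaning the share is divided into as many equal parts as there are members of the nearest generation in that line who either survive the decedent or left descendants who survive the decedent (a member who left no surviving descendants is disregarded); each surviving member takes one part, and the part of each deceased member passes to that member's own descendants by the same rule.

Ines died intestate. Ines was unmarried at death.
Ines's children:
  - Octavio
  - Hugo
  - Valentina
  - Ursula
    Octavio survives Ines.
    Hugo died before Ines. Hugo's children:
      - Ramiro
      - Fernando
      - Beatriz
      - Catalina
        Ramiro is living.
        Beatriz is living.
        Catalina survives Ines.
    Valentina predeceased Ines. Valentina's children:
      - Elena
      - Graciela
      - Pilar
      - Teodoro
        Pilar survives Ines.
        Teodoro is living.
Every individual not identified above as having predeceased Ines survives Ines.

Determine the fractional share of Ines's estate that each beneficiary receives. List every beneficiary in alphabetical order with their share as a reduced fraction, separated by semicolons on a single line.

There is no surviving spouse, so the entire estate passes to Ines's descendants per stirpes.
The estate is divided into 4 equal shares of 1/4 among Octavio, Hugo, Valentina, Ursula.
Octavio is living and takes 1/4.
Hugo predeceased; the 1/4 allotted to Hugo's branch passes to Hugo's issue by representation.
The 1/4 is divided into 4 equal shares of 1/16 among Ramiro, Fernando, Beatriz, Catalina.
Ramiro is living and takes 1/16.
Fernando is living and takes 1/16.
Beatriz is living and takes 1/16.
Catalina is living and takes 1/16.
Valentina predeceased; the 1/4 allotted to Valentina's branch passes to Valentina's issue by representation.
The 1/4 is divided into 4 equal shares of 1/16 among Elena, Graciela, Pilar, Teodoro.
Elena is living and takes 1/16.
Graciela is living and takes 1/16.
Pilar is living and takes 1/16.
Teodoro is living and takes 1/16.
Ursula is living and takes 1/4.

Beatriz 1/16; Catalina 1/16; Elena 1/16; Fernando 1/16; Graciela 1/16; Octavio 1/4; Pilar 1/16; Ramiro 1/16; Teodoro 1/16; Ursula 1/4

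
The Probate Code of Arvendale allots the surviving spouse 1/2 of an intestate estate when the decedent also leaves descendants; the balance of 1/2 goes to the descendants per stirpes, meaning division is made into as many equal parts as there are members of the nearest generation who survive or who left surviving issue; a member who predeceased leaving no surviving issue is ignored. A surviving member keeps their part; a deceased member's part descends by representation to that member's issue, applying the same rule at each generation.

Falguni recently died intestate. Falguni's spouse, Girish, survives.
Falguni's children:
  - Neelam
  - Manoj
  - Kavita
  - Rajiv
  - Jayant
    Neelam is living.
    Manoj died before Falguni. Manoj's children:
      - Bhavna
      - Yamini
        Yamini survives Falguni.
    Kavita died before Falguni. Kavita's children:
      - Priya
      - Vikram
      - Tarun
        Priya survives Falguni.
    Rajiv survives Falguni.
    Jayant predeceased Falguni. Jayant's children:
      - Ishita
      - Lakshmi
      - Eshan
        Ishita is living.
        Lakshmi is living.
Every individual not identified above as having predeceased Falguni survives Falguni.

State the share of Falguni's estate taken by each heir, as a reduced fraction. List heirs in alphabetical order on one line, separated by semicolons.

Girish, as surviving spouse, takes 1/2.
The remaining 1/2 passes to Falguni's descendants per stirpes.
The 1/2 is divided into 5 equal shares of 1/10 among Neelam, Manoj, Kavita, Rajiv, Jayant.
Neelam is living and takes 1/10.
Manoj predeceased; the 1/10 allotted to Manoj's branch passes to Manoj's issue by representation.
The 1/10 is divided into 2 equal shares of 1/20 among Bhavna, Yamini.
Bhavna is living and takes 1/20.
Yamini is living and takes 1/20.
Kavita predeceased; the 1/10 allotted to Kavita's branch passes to Kavita's issue by representation.
The 1/10 is divided into 3 equal shares of 1/30 among Priya, Vikram, Tarun.
Priya is living and takes 1/30.
Vikram is living and takes 1/30.
Tarun is living and takes 1/30.
Rajiv is living and takes 1/10.
Jayant predeceased; the 1/10 allotted to Jayant's branch passes to Jayant's issue by representation.
The 1/10 is divided into 3 equal shares of 1/30 among Ishita, Lakshmi, Eshan.
Ishita is living and takes 1/30.
Lakshmi is living and takes 1/30.
Eshan is living and takes 1/30.

Bhavna 1/20; Eshan 1/30; Girish 1/2; Ishita 1/30; Lakshmi 1/30; Neelam 1/10; Priya 1/30; Rajiv 1/10; Tarun 1/30; Vikram 1/30; Yamini 1/20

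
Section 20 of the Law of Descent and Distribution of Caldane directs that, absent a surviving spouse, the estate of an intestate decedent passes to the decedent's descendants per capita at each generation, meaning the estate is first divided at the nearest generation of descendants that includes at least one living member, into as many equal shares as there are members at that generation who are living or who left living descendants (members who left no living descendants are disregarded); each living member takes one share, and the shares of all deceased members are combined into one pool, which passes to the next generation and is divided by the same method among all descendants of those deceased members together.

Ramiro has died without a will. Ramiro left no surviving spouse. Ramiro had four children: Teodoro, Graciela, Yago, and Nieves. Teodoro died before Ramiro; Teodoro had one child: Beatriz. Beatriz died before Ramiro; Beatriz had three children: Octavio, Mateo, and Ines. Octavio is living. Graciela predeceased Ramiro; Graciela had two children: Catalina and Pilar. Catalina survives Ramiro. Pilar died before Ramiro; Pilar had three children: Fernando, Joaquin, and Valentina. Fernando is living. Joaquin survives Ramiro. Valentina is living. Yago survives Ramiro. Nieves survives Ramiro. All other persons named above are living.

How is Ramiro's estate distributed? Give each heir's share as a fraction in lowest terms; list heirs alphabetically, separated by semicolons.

Catalina 1/6; Fernando 1/18; Ines 1/18; Joaquin 1/18; Mateo 1/18; Nieves 1/4; Octavio 1/18; Valentina 1/18; Yago 1/4

There is no surviving spouse, so the entire estate passes to Ramiro's descendants per capita at each generation.
At generation 1 (Teodoro, Graciela, Yago, Nieves) there are 4 shares of (1)/4 = 1/4 each.
Living: Yago and Nieves — each takes 1/4.
Deceased: Teodoro and Graciela. Their combined 1/2 is pooled and carried to generation 2.
At generation 2 (Beatriz, Catalina, Pilar) there are 3 shares of (1/2)/3 = 1/6 each.
Living: Catalina — each takes 1/6.
Deceased: Beatriz and Pilar. Their combined 1/3 is pooled and carried to generation 3.
At generation 3 (Octavio, Mateo, Ines, Fernando, Joaquin, Valentina) there are 6 shares of (1/3)/6 = 1/18 each.
Living: Octavio, Mateo, Ines, Fernando, Joaquin, and Valentina — each takes 1/18.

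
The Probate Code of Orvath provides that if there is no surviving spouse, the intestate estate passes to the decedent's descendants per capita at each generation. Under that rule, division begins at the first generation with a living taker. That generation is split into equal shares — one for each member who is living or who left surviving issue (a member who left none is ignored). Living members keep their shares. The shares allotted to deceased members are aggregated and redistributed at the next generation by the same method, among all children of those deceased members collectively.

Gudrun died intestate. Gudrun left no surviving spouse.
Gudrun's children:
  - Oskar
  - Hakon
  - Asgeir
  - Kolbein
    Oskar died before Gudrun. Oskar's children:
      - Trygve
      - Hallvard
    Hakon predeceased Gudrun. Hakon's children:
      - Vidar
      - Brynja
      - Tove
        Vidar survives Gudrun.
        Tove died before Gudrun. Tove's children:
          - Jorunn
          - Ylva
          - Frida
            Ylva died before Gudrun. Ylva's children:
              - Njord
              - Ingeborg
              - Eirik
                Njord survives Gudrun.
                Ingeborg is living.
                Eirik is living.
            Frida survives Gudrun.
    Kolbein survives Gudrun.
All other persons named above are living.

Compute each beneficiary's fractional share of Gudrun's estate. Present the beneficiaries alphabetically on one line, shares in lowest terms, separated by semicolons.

Asgeir 1/4; Brynja 1/10; Eirik 1/90; Frida 1/30; Hallvard 1/10; Ingeborg 1/90; Jorunn 1/30; Kolbein 1/4; Njord 1/90; Trygve 1/10; Vidar 1/10

There is no surviving spouse, so the entire estate passes to Gudrun's descendants per capita at each generation.
At generation 1 (Oskar, Hakon, Asgeir, Kolbein) there are 4 shares of (1)/4 = 1/4 each.
Living: Asgeir and Kolbein — each takes 1/4.
Deceased: Oskar and Hakon. Their combined 1/2 is pooled and carried to generation 2.
At generation 2 (Trygve, Hallvard, Vidar, Brynja, Tove) there are 5 shares of (1/2)/5 = 1/10 each.
Living: Trygve, Hallvard, Vidar, and Brynja — each takes 1/10.
Deceased: Tove. That 1/10 share is carried to generation 3.
At generation 3 (Jorunn, Ylva, Frida) there are 3 shares of (1/10)/3 = 1/30 each.
Living: Jorunn and Frida — each takes 1/30.
Deceased: Ylva. That 1/30 share is carried to generation 4.
At generation 4 (Njord, Ingeborg, Eirik) there are 3 shares of (1/30)/3 = 1/90 each.
Living: Njord, Ingeborg, and Eirik — each takes 1/90.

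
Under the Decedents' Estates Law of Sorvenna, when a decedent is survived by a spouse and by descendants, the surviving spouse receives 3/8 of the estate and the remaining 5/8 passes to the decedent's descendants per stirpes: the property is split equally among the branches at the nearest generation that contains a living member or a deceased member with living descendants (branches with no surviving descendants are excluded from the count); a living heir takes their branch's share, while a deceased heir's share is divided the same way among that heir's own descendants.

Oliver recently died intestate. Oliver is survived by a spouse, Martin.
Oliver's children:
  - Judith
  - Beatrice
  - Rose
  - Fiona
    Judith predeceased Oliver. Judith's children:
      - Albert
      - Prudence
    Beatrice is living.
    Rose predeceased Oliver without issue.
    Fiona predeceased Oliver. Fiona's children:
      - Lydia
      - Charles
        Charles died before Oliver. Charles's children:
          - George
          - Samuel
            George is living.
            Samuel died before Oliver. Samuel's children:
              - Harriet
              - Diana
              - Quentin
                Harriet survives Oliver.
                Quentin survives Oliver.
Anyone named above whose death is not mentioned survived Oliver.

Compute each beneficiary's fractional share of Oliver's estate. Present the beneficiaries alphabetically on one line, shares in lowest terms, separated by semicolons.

Albert 5/48; Beatrice 5/24; Diana 5/288; George 5/96; Harriet 5/288; Lydia 5/48; Martin 3/8; Prudence 5/48; Quentin 5/288

Martin, as surviving spouse, takes 3/8.
The remaining 5/8 passes to Oliver's descendants per stirpes.
Rose left no surviving issue, so that branch lapses and is disregarded.
The 5/8 is divided into 3 equal shares of 5/24 among Judith, Beatrice, Fiona.
Judith predeceased; the 5/24 allotted to Judith's branch passes to Judith's issue by representation.
The 5/24 is divided into 2 equal shares of 5/48 among Albert, Prudence.
Albert is living and takes 5/48.
Prudence is living and takes 5/48.
Beatrice is living and takes 5/24.
Fiona predeceased; the 5/24 allotted to Fiona's branch passes to Fiona's issue by representation.
The 5/24 is divided into 2 equal shares of 5/48 among Lydia, Charles.
Lydia is living and takes 5/48.
Charles predeceased; the 5/48 allotted to Charles's branch passes to Charles's issue by representation.
The 5/48 is divided into 2 equal shares of 5/96 among George, Samuel.
George is living and takes 5/96.
Samuel predeceased; the 5/96 allotted to Samuel's branch passes to Samuel's issue by representation.
The 5/96 is divided into 3 equal shares of 5/288 among Harriet, Diana, Quentin.
Harriet is living and takes 5/288.
Diana is living and takes 5/288.
Quentin is living and takes 5/288.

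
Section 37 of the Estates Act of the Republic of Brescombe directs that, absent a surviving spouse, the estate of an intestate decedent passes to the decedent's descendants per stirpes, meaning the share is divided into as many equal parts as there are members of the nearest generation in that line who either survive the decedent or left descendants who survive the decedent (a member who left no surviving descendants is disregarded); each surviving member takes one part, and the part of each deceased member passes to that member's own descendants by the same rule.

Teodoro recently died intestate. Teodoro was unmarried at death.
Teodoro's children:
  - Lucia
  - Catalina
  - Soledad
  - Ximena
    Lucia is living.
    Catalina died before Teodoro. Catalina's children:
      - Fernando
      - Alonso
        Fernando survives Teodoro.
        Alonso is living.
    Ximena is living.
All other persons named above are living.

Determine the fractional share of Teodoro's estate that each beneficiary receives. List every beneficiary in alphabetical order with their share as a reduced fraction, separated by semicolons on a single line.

Alonso 1/8; Fernando 1/8; Lucia 1/4; Soledad 1/4; Ximena 1/4

There is no surviving spouse, so the entire estate passes to Teodoro's descendants per stirpes.
The estate is divided into 4 equal shares of 1/4 among Lucia, Catalina, Soledad, Ximena.
Lucia is living and takes 1/4.
Catalina predeceased; the 1/4 allotted to Catalina's branch passes to Catalina's issue by representation.
The 1/4 is divided into 2 equal shares of 1/8 among Fernando, Alonso.
Fernando is living and takes 1/8.
Alonso is living and takes 1/8.
Soledad is living and takes 1/4.
Ximena is living and takes 1/4.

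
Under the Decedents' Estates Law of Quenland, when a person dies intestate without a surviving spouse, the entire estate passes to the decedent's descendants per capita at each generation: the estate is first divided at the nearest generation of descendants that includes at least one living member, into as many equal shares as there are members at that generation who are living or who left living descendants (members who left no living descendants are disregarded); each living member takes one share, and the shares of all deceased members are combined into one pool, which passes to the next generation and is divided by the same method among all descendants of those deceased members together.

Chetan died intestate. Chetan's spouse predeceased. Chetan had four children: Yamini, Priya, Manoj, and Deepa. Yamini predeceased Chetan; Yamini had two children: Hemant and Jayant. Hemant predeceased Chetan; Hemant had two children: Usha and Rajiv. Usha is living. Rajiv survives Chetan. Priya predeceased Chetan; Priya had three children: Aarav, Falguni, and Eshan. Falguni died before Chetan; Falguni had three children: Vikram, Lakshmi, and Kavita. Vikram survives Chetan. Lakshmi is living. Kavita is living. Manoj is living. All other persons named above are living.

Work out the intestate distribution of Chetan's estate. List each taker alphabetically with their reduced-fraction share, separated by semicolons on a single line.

Aarav 1/10; Deepa 1/4; Eshan 1/10; Jayant 1/10; Kavita 1/25; Lakshmi 1/25; Manoj 1/4; Rajiv 1/25; Usha 1/25; Vikram 1/25

There is no surviving spouse, so the entire estate passes to Chetan's descendants per capita at each generation.
At generation 1 (Yamini, Priya, Manoj, Deepa) there are 4 shares of (1)/4 = 1/4 each.
Living: Manoj and Deepa — each takes 1/4.
Deceased: Yamini and Priya. Their combined 1/2 is pooled and carried to generation 2.
At generation 2 (Hemant, Jayant, Aarav, Falguni, Eshan) there are 5 shares of (1/2)/5 = 1/10 each.
Living: Jayant, Aarav, and Eshan — each takes 1/10.
Deceased: Hemant and Falguni. Their combined 1/5 is pooled and carried to generation 3.
At generation 3 (Usha, Rajiv, Vikram, Lakshmi, Kavita) there are 5 shares of (1/5)/5 = 1/25 each.
Living: Usha, Rajiv, Vikram, Lakshmi, and Kavita — each takes 1/25.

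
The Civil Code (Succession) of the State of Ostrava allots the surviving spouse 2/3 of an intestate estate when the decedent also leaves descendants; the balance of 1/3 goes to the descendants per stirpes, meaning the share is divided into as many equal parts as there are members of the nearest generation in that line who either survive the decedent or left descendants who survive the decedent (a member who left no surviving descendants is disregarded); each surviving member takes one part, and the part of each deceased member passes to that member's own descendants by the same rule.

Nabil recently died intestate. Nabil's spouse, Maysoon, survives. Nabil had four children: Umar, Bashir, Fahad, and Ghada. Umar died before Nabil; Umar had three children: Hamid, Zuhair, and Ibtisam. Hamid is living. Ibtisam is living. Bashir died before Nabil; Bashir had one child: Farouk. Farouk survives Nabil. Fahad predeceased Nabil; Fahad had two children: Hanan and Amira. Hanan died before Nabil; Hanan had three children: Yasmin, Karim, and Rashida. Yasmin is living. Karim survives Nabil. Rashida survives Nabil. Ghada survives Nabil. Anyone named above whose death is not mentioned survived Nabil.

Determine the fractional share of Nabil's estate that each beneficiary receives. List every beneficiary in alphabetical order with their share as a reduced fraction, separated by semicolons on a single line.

Maysoon, as surviving spouse, takes 2/3.
The remaining 1/3 passes to Nabil's descendants per stirpes.
The 1/3 is divided into 4 equal shares of 1/12 among Umar, Bashir, Fahad, Ghada.
Umar predeceased; the 1/12 allotted to Umar's branch passes to Umar's issue by representation.
The 1/12 is divided into 3 equal shares of 1/36 among Hamid, Zuhair, Ibtisam.
Hamid is living and takes 1/36.
Zuhair is living and takes 1/36.
Ibtisam is living and takes 1/36.
Bashir predeceased; the 1/12 allotted to Bashir's branch passes to Bashir's issue by representation.
Farouk is the sole taker at this level and receives the full 1/12.
Fahad predeceased; the 1/12 allotted to Fahad's branch passes to Fahad's issue by representation.
The 1/12 is divided into 2 equal shares of 1/24 among Hanan, Amira.
Hanan predeceased; the 1/24 allotted to Hanan's branch passes to Hanan's issue by representation.
The 1/24 is divided into 3 equal shares of 1/72 among Yasmin, Karim, Rashida.
Yasmin is living and takes 1/72.
Karim is living and takes 1/72.
Rashida is living and takes 1/72.
Amira is living and takes 1/24.
Ghada is living and takes 1/12.

Amira 1/24; Farouk 1/12; Ghada 1/12; Hamid 1/36; Ibtisam 1/36; Karim 1/72; Maysoon 2/3; Rashida 1/72; Yasmin 1/72; Zuhair 1/36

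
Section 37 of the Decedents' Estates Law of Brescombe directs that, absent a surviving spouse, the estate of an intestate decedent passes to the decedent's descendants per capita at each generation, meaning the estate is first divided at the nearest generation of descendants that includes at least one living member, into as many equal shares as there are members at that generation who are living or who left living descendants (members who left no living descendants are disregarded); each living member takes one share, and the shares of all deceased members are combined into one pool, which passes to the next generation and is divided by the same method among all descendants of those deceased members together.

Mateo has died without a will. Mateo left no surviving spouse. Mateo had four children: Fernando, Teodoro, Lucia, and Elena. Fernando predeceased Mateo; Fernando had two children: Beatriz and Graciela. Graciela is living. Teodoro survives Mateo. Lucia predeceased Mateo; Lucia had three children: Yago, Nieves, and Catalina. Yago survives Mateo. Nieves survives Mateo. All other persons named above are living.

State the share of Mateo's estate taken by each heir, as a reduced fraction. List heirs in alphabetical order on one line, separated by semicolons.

There is no surviving spouse, so the entire estate passes to Mateo's descendants per capita at each generation.
At generation 1 (Fernando, Teodoro, Lucia, Elena) there are 4 shares of (1)/4 = 1/4 each.
Living: Teodoro and Elena — each takes 1/4.
Deceased: Fernando and Lucia. Their combined 1/2 is pooled and carried to generation 2.
At generation 2 (Beatriz, Graciela, Yago, Nieves, Catalina) there are 5 shares of (1/2)/5 = 1/10 each.
Living: Beatriz, Graciela, Yago, Nieves, and Catalina — each takes 1/10.

Beatriz 1/10; Catalina 1/10; Elena 1/4; Graciela 1/10; Nieves 1/10; Teodoro 1/4; Yago 1/10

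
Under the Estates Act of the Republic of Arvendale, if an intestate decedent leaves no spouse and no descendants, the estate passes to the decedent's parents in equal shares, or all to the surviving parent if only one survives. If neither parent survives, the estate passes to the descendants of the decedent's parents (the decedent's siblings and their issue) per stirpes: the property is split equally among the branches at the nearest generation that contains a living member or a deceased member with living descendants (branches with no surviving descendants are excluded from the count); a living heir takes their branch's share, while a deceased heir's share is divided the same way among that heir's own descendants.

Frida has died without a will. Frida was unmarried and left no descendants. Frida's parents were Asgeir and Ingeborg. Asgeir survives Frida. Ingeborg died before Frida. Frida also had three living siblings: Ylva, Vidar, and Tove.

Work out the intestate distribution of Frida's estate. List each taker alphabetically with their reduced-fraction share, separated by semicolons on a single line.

Asgeir 1

Only one parent, Asgeir, survives, so Asgeir takes the entire estate. The siblings take nothing because a surviving parent has priority.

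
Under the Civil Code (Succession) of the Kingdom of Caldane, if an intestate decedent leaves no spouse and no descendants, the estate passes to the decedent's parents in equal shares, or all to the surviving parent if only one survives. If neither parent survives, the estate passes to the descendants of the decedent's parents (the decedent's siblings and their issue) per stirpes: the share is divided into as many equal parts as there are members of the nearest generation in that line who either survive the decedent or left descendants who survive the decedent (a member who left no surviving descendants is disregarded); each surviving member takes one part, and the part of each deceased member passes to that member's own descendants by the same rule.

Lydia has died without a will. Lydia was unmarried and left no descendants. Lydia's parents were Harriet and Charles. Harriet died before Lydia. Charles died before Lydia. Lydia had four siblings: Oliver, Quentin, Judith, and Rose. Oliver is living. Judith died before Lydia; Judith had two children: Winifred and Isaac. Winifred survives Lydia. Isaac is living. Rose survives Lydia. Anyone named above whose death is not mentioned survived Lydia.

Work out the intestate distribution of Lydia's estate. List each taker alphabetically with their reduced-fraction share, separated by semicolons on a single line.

Isaac 1/8; Oliver 1/4; Quentin 1/4; Rose 1/4; Winifred 1/8

Neither parent survives and there are no descendants, so the estate passes to Lydia's siblings and their issue per stirpes.
The estate is divided into 4 equal shares of 1/4 among Oliver, Quentin, Judith, Rose.
Oliver is living and takes 1/4.
Quentin is living and takes 1/4.
Judith predeceased; the 1/4 allotted to Judith's branch passes to Judith's issue by representation.
The 1/4 is divided into 2 equal shares of 1/8 among Winifred, Isaac.
Winifred is living and takes 1/8.
Isaac is living and takes 1/8.
Rose is living and takes 1/4.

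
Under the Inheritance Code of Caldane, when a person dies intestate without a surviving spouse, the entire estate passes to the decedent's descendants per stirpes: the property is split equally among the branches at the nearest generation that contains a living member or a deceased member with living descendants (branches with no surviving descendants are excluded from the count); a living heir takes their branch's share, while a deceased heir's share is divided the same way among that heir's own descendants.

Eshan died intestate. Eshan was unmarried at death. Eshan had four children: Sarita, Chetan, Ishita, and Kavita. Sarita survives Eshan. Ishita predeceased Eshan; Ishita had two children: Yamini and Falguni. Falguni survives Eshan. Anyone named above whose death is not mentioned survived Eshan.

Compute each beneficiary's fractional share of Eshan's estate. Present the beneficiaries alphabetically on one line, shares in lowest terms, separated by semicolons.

There is no surviving spouse, so the entire estate passes to Eshan's descendants per stirpes.
The estate is divided into 4 equal shares of 1/4 among Sarita, Chetan, Ishita, Kavita.
Sarita is living and takes 1/4.
Chetan is living and takes 1/4.
Ishita predeceased; the 1/4 allotted to Ishita's branch passes to Ishita's issue by representation.
The 1/4 is divided into 2 equal shares of 1/8 among Yamini, Falguni.
Yamini is living and takes 1/8.
Falguni is living and takes 1/8.
Kavita is living and takes 1/4.

Chetan 1/4; Falguni 1/8; Kavita 1/4; Sarita 1/4; Yamini 1/8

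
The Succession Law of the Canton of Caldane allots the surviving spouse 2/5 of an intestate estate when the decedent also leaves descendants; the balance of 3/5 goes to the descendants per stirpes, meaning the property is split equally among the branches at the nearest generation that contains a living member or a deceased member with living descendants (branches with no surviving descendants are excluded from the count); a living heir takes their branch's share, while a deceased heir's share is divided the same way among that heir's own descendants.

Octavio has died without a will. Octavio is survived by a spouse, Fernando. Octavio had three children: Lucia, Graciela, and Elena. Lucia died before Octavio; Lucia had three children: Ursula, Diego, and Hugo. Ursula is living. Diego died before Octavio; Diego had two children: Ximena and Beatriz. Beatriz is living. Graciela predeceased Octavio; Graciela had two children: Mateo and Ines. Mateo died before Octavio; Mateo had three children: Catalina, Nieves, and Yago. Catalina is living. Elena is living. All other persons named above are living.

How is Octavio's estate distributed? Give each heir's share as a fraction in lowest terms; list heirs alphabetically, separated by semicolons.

Beatriz 1/30; Catalina 1/30; Elena 1/5; Fernando 2/5; Hugo 1/15; Ines 1/10; Nieves 1/30; Ursula 1/15; Ximena 1/30; Yago 1/30

Fernando, as surviving spouse, takes 2/5.
The remaining 3/5 passes to Octavio's descendants per stirpes.
The 3/5 is divided into 3 equal shares of 1/5 among Lucia, Graciela, Elena.
Lucia predeceased; the 1/5 allotted to Lucia's branch passes to Lucia's issue by representation.
The 1/5 is divided into 3 equal shares of 1/15 among Ursula, Diego, Hugo.
Ursula is living and takes 1/15.
Diego predeceased; the 1/15 allotted to Diego's branch passes to Diego's issue by representation.
The 1/15 is divided into 2 equal shares of 1/30 among Ximena, Beatriz.
Ximena is living and takes 1/30.
Beatriz is living and takes 1/30.
Hugo is living and takes 1/15.
Graciela predeceased; the 1/5 allotted to Graciela's branch passes to Graciela's issue by representation.
The 1/5 is divided into 2 equal shares of 1/10 among Mateo, Ines.
Mateo predeceased; the 1/10 allotted to Mateo's branch passes to Mateo's issue by representation.
The 1/10 is divided into 3 equal shares of 1/30 among Catalina, Nieves, Yago.
Catalina is living and takes 1/30.
Nieves is living and takes 1/30.
Yago is living and takes 1/30.
Ines is living and takes 1/10.
Elena is living and takes 1/5.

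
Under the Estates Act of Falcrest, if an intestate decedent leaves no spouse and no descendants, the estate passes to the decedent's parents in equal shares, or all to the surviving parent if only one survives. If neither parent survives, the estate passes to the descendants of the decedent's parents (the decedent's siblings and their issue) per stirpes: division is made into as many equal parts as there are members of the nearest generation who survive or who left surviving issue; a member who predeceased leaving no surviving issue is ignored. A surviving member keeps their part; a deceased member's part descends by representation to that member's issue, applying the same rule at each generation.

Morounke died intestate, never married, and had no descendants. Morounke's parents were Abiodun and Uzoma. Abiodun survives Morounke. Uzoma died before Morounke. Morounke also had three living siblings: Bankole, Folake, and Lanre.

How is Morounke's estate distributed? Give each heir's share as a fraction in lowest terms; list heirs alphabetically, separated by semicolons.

Only one parent, Abiodun, survives, so Abiodun takes the entire estate. The siblings take nothing because a surviving parent has priority.

Abiodun 1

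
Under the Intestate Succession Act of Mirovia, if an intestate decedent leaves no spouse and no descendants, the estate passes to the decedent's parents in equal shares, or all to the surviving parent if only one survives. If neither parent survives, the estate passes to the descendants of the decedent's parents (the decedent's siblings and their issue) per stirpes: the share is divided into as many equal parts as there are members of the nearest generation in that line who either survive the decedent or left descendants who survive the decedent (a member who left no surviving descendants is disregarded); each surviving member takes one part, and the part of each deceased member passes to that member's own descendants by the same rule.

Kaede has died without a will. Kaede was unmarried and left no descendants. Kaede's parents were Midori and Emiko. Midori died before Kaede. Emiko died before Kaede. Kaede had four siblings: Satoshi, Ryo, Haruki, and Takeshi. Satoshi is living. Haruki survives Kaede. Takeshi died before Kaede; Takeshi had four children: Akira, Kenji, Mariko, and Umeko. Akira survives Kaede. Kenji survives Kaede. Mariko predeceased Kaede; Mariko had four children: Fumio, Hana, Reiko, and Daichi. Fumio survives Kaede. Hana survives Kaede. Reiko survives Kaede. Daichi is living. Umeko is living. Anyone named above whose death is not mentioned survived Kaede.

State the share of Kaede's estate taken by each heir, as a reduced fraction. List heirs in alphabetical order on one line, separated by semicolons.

Akira 1/16; Daichi 1/64; Fumio 1/64; Hana 1/64; Haruki 1/4; Kenji 1/16; Reiko 1/64; Ryo 1/4; Satoshi 1/4; Umeko 1/16

Neither parent survives and there are no descendants, so the estate passes to Kaede's siblings and their issue per stirpes.
The estate is divided into 4 equal shares of 1/4 among Satoshi, Ryo, Haruki, Takeshi.
Satoshi is living and takes 1/4.
Ryo is living and takes 1/4.
Haruki is living and takes 1/4.
Takeshi predeceased; the 1/4 allotted to Takeshi's branch passes to Takeshi's issue by representation.
The 1/4 is divided into 4 equal shares of 1/16 among Akira, Kenji, Mariko, Umeko.
Akira is living and takes 1/16.
Kenji is living and takes 1/16.
Mariko predeceased; the 1/16 allotted to Mariko's branch passes to Mariko's issue by representation.
The 1/16 is divided into 4 equal shares of 1/64 among Fumio, Hana, Reiko, Daichi.
Fumio is living and takes 1/64.
Hana is living and takes 1/64.
Reiko is living and takes 1/64.
Daichi is living and takes 1/64.
Umeko is living and takes 1/16.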